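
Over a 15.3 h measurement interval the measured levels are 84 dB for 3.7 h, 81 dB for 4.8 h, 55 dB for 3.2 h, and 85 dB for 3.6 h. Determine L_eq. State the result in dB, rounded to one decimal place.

Weight each interval's intensity by its duration and average over T = 15.3 h:
Σ tᵢ·10^(Lᵢ/10) = 3.7·10^(84/10) + 4.8·10^(81/10) + 3.2·10^(55/10) + 3.6·10^(85/10) = 2.673e+09.
L_eq = 10·log₁₀(2.673e+09/15.3) = 82.42 dB.

82.4 dB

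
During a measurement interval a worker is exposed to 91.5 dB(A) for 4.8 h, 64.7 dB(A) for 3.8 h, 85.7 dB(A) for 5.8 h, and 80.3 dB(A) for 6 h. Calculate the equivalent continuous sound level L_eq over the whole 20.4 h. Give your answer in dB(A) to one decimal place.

86.7 dB(A)

Weight each interval's intensity by its duration and average over T = 20.4 h:
Σ tᵢ·10^(Lᵢ/10) = 4.8·10^(91.5/10) + 3.8·10^(64.7/10) + 5.8·10^(85.7/10) + 6·10^(80.3/10) = 9.589e+09.
L_eq = 10·log₁₀(9.589e+09/20.4) = 86.72 dB(A).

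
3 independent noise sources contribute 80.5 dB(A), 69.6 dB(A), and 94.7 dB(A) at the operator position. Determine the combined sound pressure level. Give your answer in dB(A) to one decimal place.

94.9 dB(A)

Incoherent sources combine by intensity addition: L_total = 10·log₁₀(Σ 10^(L_i/10)).
Σ 10^(L/10) = 10^(80.5/10) + 10^(69.6/10) + 10^(94.7/10) = 3.073e+09.
L_total = 10·log₁₀(3.073e+09) = 94.87 dB(A).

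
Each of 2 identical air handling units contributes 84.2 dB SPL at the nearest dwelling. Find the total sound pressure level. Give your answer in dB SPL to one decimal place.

87.2 dB SPL

L_total = L₁ + 10·log₁₀ N for N identical incoherent sources.
L_total = 84.2 + 10·log₁₀(2) = 84.2 + 3.010 = 87.21 dB SPL.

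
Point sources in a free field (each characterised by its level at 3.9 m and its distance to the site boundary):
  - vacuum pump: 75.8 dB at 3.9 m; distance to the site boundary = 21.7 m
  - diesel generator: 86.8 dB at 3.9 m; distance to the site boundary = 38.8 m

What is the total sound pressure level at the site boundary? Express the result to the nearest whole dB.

First find each source's level at the receiver (point-source: −20·log₁₀(r/r_ref)), then combine on an intensity basis.
vacuum pump: 75.8 − 20·log₁₀(21.7/3.9) = 75.8 − 14.91 = 60.89 dB.
diesel generator: 86.8 − 20·log₁₀(38.8/3.9) = 86.8 − 19.96 = 66.84 dB.
Σ 10^(L/10) = 6.064e+06 → L_total = 10·log₁₀(6.064e+06) = 67.83 dB.

68 dB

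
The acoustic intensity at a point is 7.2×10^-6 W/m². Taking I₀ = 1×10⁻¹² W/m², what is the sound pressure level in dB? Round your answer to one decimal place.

Dividing by I₀ shifts the exponent by 12: I/I₀ = 7.2×10^6.
L = 10·(0.8573 + 6) = 68.57 dB.

68.6 dB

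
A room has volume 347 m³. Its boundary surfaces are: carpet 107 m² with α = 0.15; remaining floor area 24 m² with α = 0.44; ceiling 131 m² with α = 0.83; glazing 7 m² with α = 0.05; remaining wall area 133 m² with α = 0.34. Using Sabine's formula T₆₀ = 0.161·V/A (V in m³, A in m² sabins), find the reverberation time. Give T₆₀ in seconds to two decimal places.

0.31 s

Total absorption A = 107·0.15 + 24·0.44 + 131·0.83 + 7·0.05 + 133·0.34 = 180.91 m² sabins.
T₆₀ = 0.161·V/A = 0.161·347/180.91 = 0.309 s.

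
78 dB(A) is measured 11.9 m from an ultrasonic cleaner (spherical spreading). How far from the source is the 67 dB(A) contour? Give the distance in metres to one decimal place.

42.2 m

For a point source L₁ − L₂ = 20·log₁₀(r₂/r₁), so r₂ = r₁·10^((L₁−L₂)/20).
r₂ = 11.9·10^((78−67)/20) = 11.9·10^(11.0/20) = 42.22 m.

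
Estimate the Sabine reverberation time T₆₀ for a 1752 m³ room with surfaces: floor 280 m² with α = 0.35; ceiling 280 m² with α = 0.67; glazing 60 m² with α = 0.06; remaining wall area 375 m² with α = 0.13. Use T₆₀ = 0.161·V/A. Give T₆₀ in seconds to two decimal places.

0.83 s

Summing Sᵢαᵢ: 280·0.35 + 280·0.67 + 60·0.06 + 375·0.13 = 337.95 m².
T₆₀ = 0.161·V/A = 0.161·1752/337.95 = 0.835 s.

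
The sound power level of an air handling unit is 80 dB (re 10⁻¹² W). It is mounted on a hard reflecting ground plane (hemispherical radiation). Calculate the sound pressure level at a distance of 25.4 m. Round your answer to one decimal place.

The power spreads over a hemisphere of area 2π·r², so L_p = L_w − 10·log₁₀(2π·r²).
2π·r² = 4054 m², 10·log₁₀ of that is 36.078 dB.
L_p = 80 − 36.078 = 43.92 dB.

43.9 dB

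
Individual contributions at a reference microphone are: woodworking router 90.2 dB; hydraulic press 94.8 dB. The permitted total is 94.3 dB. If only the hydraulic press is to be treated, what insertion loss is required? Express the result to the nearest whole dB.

3 dB

The untreated sources together contribute 10^(90.2/10) = 1.047e+09, i.e. 90.20 dB.
To meet 94.3 dB overall, the treated hydraulic press may contribute at most 10^(94.3/10) − 1.047e+09 = 1.644e+09, i.e. 92.16 dB.
So the hydraulic press must be reduced from 94.8 to 92.16 dB: IL = 2.64 dB.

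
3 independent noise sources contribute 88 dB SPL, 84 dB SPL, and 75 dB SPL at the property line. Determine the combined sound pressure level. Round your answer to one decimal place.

89.6 dB SPL

For uncorrelated sources the intensities add, so convert each level to linear form, sum, and take 10·log₁₀ of the total.
Σ 10^(L/10) = 10^(88/10) + 10^(84/10) + 10^(75/10) = 9.138e+08.
L_total = 10·log₁₀(9.138e+08) = 89.61 dB SPL.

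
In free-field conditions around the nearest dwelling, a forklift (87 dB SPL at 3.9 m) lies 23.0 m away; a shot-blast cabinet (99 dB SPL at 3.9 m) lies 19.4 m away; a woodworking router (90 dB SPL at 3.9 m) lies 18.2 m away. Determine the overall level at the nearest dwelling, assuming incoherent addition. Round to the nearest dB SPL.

86 dB SPL

First find each source's level at the receiver (point-source: −20·log₁₀(r/r_ref)), then combine on an intensity basis.
forklift: 87 − 20·log₁₀(23.0/3.9) = 87 − 15.41 = 71.59 dB SPL.
shot-blast cabinet: 99 − 20·log₁₀(19.4/3.9) = 99 − 13.93 = 85.07 dB SPL.
woodworking router: 90 − 20·log₁₀(18.2/3.9) = 90 − 13.38 = 76.62 dB SPL.
Σ 10^(L/10) = 3.813e+08 → L_total = 10·log₁₀(3.813e+08) = 85.81 dB SPL.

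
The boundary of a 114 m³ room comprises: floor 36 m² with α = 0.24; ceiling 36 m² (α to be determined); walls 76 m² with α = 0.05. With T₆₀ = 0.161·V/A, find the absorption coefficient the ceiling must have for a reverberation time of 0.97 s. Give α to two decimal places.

A = 0.161·V/T₆₀ = 0.161·114/0.97 = 18.92 m² sabins.
Absorption from the other surfaces = 36·0.24 + 76·0.05 = 12.44 m², so the ceiling must supply 6.48 m² over 36 m².
α = 6.48/36 = 0.180.

0.18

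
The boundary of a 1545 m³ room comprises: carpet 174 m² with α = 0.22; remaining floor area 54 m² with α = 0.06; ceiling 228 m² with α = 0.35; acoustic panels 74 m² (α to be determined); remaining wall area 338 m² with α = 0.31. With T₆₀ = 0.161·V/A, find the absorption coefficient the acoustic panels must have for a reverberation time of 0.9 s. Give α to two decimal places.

Required total absorption A = 0.161·1545/0.9 = 276.38 m².
Absorption from the other surfaces = 174·0.22 + 54·0.06 + 228·0.35 + 338·0.31 = 226.10 m², so the acoustic panels must supply 50.28 m² over 74 m².
α = 50.28/74 = 0.680.

0.68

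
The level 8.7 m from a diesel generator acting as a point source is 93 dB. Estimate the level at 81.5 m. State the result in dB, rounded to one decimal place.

Point-source attenuation: ΔL = 20·log₁₀(r₂/r₁) = 20·log₁₀(81.5/8.7) = 19.433 dB.
L₂ = 93 − 20·log₁₀(81.5/8.7) = 93 − 19.433 = 73.57 dB.

73.6 dB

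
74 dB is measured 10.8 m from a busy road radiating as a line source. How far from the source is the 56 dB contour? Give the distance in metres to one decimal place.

The 18.0 dB drop corresponds to a distance ratio of 10^(18.0/10) for a line source.
r₂ = 10.8·10^((74−56)/10) = 10.8·10^(18.0/10) = 681.43 m.

681.4 m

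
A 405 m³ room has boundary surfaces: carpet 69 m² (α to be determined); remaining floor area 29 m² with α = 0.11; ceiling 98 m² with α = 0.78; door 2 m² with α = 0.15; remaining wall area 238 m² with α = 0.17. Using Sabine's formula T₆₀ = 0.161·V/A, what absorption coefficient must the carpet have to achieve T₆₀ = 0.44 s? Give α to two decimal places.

Required total absorption A = 0.161·405/0.44 = 148.19 m².
Absorption from the other surfaces = 29·0.11 + 98·0.78 + 2·0.15 + 238·0.17 = 120.39 m², so the carpet must supply 27.80 m² over 69 m².
α = 27.80/69 = 0.403.

0.40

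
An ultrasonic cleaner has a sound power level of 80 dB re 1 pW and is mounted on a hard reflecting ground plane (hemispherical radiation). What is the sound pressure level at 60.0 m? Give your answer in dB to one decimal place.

36.5 dB

The power spreads over a hemisphere of area 2π·r², so L_p = L_w − 10·log₁₀(2π·r²).
2π·r² = 2.262e+04 m², 10·log₁₀ of that is 43.545 dB.
L_p = 80 − 43.545 = 36.46 dB.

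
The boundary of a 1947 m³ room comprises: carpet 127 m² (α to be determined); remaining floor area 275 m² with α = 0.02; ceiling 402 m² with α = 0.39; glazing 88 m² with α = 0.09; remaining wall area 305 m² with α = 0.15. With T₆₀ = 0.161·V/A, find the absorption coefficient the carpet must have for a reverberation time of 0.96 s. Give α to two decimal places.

Required total absorption A = 0.161·1947/0.96 = 326.53 m².
Absorption from the other surfaces = 275·0.02 + 402·0.39 + 88·0.09 + 305·0.15 = 215.95 m², so the carpet must supply 110.58 m² over 127 m².
α = 110.58/127 = 0.871.

0.87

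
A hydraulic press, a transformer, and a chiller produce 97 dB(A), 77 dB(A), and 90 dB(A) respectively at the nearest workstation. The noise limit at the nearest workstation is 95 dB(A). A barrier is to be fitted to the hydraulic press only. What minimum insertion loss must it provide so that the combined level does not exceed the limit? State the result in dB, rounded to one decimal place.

3.8 dB

The untreated sources together contribute 10^(77/10) + 10^(90/10) = 1.050e+09, i.e. 90.21 dB(A).
To meet 95 dB(A) overall, the treated hydraulic press may contribute at most 10^(95/10) − 1.050e+09 = 2.112e+09, i.e. 93.25 dB(A).
So the hydraulic press must be reduced from 97 to 93.25 dB(A): IL = 3.75 dB.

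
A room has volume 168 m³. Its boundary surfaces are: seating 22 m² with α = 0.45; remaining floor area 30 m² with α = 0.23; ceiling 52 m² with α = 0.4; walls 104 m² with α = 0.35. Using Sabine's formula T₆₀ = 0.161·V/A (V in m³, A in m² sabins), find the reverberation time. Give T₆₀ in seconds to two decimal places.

0.37 s

Total absorption A = 22·0.45 + 30·0.23 + 52·0.4 + 104·0.35 = 74.00 m² sabins.
T₆₀ = 0.161 × 168 / 74.00 = 0.366 s.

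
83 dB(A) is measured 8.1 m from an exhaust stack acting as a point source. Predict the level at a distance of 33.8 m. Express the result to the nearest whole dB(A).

Point-source attenuation: ΔL = 20·log₁₀(r₂/r₁) = 20·log₁₀(33.8/8.1) = 12.409 dB.
L₂ = 83 − 20·log₁₀(33.8/8.1) = 83 − 12.409 = 70.59 dB(A).

71 dB(A)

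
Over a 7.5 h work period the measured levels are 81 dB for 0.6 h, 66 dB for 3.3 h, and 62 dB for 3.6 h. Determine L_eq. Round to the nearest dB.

The energy average is taken in the linear domain: L_eq = 10·log₁₀[(Σ tᵢ·10^(Lᵢ/10))/T], T = 7.5 h.
Σ tᵢ·10^(Lᵢ/10) = 0.6·10^(81/10) + 3.3·10^(66/10) + 3.6·10^(62/10) = 9.438e+07.
L_eq = 10·log₁₀(9.438e+07/7.5) = 71.00 dB.

71 dB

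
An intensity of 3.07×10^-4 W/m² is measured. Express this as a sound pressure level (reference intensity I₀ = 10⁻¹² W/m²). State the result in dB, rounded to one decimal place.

L = 10·log₁₀(I/I₀) = 10·log₁₀(3.07×10^-4/10⁻¹²) = 10·log₁₀(3.07×10^8).
L = 10·(0.4871 + 8) = 84.87 dB.

84.9 dB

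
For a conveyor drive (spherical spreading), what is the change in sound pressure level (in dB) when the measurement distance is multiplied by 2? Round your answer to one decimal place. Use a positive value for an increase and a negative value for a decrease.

-6.0 dB

Point-source spreading: ΔL = −20·log₁₀(r₂/r₁).
ΔL = −20·log₁₀(2) = -6.02 dB.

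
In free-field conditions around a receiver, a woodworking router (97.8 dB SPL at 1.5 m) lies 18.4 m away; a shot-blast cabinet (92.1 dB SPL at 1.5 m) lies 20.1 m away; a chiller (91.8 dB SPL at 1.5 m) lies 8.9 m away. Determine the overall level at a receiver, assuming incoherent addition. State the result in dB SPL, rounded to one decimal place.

First find each source's level at the receiver (point-source: −20·log₁₀(r/r_ref)), then combine on an intensity basis.
woodworking router: 97.8 − 20·log₁₀(18.4/1.5) = 97.8 − 21.77 = 76.03 dB SPL.
shot-blast cabinet: 92.1 − 20·log₁₀(20.1/1.5) = 92.1 − 22.54 = 69.56 dB SPL.
chiller: 91.8 − 20·log₁₀(8.9/1.5) = 91.8 − 15.47 = 76.33 dB SPL.
Σ 10^(L/10) = 9.207e+07 → L_total = 10·log₁₀(9.207e+07) = 79.64 dB SPL.

79.6 dB SPL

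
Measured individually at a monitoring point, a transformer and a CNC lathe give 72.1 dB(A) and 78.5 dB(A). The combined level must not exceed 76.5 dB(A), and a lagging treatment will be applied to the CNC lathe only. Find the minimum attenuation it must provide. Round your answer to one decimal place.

Fixed contribution from the other source: Σ 10^(L/10) = 10^(72.1/10) = 1.622e+07 (72.10 dB(A)).
The limit corresponds to 10^(76.5/10) = 4.467e+07; subtracting the fixed part leaves 2.845e+07 for the CNC lathe, i.e. 74.54 dB(A).
So the CNC lathe must be reduced from 78.5 to 74.54 dB(A): IL = 3.96 dB.

4.0 dB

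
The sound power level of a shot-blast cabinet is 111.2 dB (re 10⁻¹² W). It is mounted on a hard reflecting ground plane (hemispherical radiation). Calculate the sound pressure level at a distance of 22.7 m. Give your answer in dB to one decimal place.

76.1 dB

Free-field hemispherical radiation: L_p = L_w − 10·log₁₀(2π·r²), r = 22.7 m.
2π·r² = 3238 m², 10·log₁₀ of that is 35.102 dB.
L_p = 111.2 − 35.102 = 76.10 dB.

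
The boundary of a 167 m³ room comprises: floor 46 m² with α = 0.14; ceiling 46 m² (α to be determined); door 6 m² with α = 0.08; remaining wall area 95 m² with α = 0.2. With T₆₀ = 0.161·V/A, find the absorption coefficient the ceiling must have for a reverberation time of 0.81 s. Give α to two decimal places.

Required total absorption A = 0.161·167/0.81 = 33.19 m².
Absorption from the other surfaces = 46·0.14 + 6·0.08 + 95·0.2 = 25.92 m², so the ceiling must supply 7.27 m² over 46 m².
α = 7.27/46 = 0.158.

0.16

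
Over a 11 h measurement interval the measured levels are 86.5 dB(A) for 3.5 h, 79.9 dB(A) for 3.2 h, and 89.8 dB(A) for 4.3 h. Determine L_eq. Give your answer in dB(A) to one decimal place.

The energy average is taken in the linear domain: L_eq = 10·log₁₀[(Σ tᵢ·10^(Lᵢ/10))/T], T = 11 h.
Σ tᵢ·10^(Lᵢ/10) = 3.5·10^(86.5/10) + 3.2·10^(79.9/10) + 4.3·10^(89.8/10) = 5.983e+09.
L_eq = 10·log₁₀(5.983e+09/11) = 87.35 dB(A).

87.4 dB(A)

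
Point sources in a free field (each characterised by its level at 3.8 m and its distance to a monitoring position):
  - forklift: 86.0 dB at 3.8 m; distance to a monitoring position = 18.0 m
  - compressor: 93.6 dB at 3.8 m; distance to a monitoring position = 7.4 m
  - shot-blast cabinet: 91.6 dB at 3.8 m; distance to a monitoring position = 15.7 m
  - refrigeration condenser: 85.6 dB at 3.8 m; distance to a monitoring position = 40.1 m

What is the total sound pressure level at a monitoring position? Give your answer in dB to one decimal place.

Apply inverse-square spreading to bring every level to the receiver, then sum 10^(L/10).
forklift: 86.0 − 20·log₁₀(18.0/3.8) = 86.0 − 13.51 = 72.49 dB.
compressor: 93.6 − 20·log₁₀(7.4/3.8) = 93.6 − 5.79 = 87.81 dB.
shot-blast cabinet: 91.6 − 20·log₁₀(15.7/3.8) = 91.6 − 12.32 = 79.28 dB.
refrigeration condenser: 85.6 − 20·log₁₀(40.1/3.8) = 85.6 − 20.47 = 65.13 dB.
Σ 10^(L/10) = 7.098e+08 → L_total = 10·log₁₀(7.098e+08) = 88.51 dB.

88.5 dB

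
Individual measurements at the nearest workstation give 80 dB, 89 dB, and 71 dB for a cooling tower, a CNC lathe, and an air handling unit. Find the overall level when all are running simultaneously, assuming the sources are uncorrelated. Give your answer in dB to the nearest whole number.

For uncorrelated sources the intensities add, so convert each level to linear form, sum, and take 10·log₁₀ of the total.
Σ 10^(L/10) = 10^(80/10) + 10^(89/10) + 10^(71/10) = 9.069e+08.
L_total = 10·log₁₀(9.069e+08) = 89.58 dB.

90 dB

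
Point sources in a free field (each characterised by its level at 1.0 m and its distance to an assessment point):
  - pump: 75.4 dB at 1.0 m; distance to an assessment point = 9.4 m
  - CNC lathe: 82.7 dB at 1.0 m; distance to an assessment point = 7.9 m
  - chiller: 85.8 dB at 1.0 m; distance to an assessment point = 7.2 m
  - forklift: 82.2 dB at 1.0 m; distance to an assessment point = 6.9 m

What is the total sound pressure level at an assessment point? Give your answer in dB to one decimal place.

Propagate each source to the receiver with L = L_ref − 20·log₁₀(r/r_ref), then add intensities.
pump: 75.4 − 20·log₁₀(9.4/1.0) = 75.4 − 19.46 = 55.94 dB.
CNC lathe: 82.7 − 20·log₁₀(7.9/1.0) = 82.7 − 17.95 = 64.75 dB.
chiller: 85.8 − 20·log₁₀(7.2/1.0) = 85.8 − 17.15 = 68.65 dB.
forklift: 82.2 − 20·log₁₀(6.9/1.0) = 82.2 − 16.78 = 65.42 dB.
Σ 10^(L/10) = 1.420e+07 → L_total = 10·log₁₀(1.420e+07) = 71.52 dB.

71.5 dB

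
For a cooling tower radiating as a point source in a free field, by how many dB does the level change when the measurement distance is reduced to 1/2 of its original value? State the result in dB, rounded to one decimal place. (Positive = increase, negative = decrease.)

A point source loses 6 dB per doubling of distance; generally ΔL = −20·log₁₀(r₂/r₁).
ΔL = −20·log₁₀(0.5) = +6.02 dB.

+6.0 dB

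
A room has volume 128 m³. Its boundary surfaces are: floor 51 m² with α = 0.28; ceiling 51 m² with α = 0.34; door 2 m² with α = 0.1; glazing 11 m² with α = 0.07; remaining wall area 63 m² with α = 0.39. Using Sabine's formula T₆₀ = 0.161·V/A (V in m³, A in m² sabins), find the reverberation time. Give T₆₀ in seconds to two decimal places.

0.36 s

Total absorption A = 51·0.28 + 51·0.34 + 2·0.1 + 11·0.07 + 63·0.39 = 57.16 m² sabins.
T₆₀ = 0.161·V/A = 0.161·128/57.16 = 0.361 s.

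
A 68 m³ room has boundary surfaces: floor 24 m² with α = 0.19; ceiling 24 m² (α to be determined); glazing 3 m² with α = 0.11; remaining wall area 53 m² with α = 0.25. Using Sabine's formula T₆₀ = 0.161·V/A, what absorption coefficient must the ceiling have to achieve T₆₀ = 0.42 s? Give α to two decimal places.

0.33

Required total absorption A = 0.161·68/0.42 = 26.07 m².
Absorption from the other surfaces = 24·0.19 + 3·0.11 + 53·0.25 = 18.14 m², so the ceiling must supply 7.93 m² over 24 m².
α = 7.93/24 = 0.330.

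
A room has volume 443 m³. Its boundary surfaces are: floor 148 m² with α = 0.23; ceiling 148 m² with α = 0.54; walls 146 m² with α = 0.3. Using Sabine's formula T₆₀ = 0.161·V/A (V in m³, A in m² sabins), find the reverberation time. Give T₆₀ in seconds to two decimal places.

Total absorption A = 148·0.23 + 148·0.54 + 146·0.3 = 157.76 m² sabins.
T₆₀ = 0.161·V/A = 0.161·443/157.76 = 0.452 s.

0.45 s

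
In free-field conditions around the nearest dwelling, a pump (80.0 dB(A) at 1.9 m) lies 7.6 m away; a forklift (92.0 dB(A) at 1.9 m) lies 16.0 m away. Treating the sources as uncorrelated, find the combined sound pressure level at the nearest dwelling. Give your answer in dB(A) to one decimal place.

First find each source's level at the receiver (point-source: −20·log₁₀(r/r_ref)), then combine on an intensity basis.
pump: 80.0 − 20·log₁₀(7.6/1.9) = 80.0 − 12.04 = 67.96 dB(A).
forklift: 92.0 − 20·log₁₀(16.0/1.9) = 92.0 − 18.51 = 73.49 dB(A).
Σ 10^(L/10) = 2.860e+07 → L_total = 10·log₁₀(2.860e+07) = 74.56 dB(A).

74.6 dB(A)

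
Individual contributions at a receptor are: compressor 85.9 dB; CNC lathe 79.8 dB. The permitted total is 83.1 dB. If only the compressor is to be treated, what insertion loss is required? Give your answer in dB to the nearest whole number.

Everything except the compressor sums to 10^(79.8/10) = 9.550e+07 in linear terms, 79.80 dB.
To meet 83.1 dB overall, the treated compressor may contribute at most 10^(83.1/10) − 9.550e+07 = 1.087e+08, i.e. 80.36 dB.
Required insertion loss = 85.9 − 80.36 = 5.54 dB.

6 dB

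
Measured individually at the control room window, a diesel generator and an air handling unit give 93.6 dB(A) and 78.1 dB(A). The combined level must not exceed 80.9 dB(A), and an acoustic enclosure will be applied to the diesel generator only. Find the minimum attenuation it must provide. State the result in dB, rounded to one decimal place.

Everything except the diesel generator sums to 10^(78.1/10) = 6.457e+07 in linear terms, 78.10 dB(A).
To meet 80.9 dB(A) overall, the treated diesel generator may contribute at most 10^(80.9/10) − 6.457e+07 = 5.846e+07, i.e. 77.67 dB(A).
So the diesel generator must be reduced from 93.6 to 77.67 dB(A): IL = 15.93 dB.

15.9 dB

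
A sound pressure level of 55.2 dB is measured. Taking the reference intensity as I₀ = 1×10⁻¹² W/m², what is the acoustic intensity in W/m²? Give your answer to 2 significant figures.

3.3e-07 W/m²

I = I₀·10^(L/10) = 10⁻¹² × 10^(55.2/10) = 10^(-6.480).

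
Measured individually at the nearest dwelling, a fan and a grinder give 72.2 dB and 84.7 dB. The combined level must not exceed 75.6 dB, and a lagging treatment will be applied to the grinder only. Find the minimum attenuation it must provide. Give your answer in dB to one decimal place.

11.8 dB

Everything except the grinder sums to 10^(72.2/10) = 1.660e+07 in linear terms, 72.20 dB.
To meet 75.6 dB overall, the treated grinder may contribute at most 10^(75.6/10) − 1.660e+07 = 1.971e+07, i.e. 72.95 dB.
So the grinder must be reduced from 84.7 to 72.95 dB: IL = 11.75 dB.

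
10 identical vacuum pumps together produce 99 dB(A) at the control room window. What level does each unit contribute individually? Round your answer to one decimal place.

For N identical incoherent sources L_total = L₁ + 10·log₁₀ N, so L₁ = 99 − 10·log₁₀(10) = 99 − 10.000.

89.0 dB(A)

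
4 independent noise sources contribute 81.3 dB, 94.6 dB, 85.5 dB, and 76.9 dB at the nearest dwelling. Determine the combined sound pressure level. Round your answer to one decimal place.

For uncorrelated sources the intensities add, so convert each level to linear form, sum, and take 10·log₁₀ of the total.
Σ 10^(L/10) = 10^(81.3/10) + 10^(94.6/10) + 10^(85.5/10) + 10^(76.9/10) = 3.423e+09.
L_total = 10·log₁₀(3.423e+09) = 95.34 dB.

95.3 dB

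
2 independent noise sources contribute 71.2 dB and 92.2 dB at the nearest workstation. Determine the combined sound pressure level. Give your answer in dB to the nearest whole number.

Incoherent sources combine by intensity addition: L_total = 10·log₁₀(Σ 10^(L_i/10)).
Σ 10^(L/10) = 10^(71.2/10) + 10^(92.2/10) = 1.673e+09.
L_total = 10·log₁₀(1.673e+09) = 92.23 dB.

92 dB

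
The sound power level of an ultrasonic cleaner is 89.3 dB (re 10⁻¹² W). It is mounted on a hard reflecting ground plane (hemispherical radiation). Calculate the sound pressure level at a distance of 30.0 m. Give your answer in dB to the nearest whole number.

52 dB

The power spreads over a hemisphere of area 2π·r², so L_p = L_w − 10·log₁₀(2π·r²).
2π·r² = 5655 m², 10·log₁₀ of that is 37.524 dB.
L_p = 89.3 − 37.524 = 51.78 dB.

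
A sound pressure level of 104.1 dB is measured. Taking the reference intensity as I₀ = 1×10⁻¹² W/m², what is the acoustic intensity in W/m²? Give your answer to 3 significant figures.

L = 10·log₁₀(I/I₀) ⇒ I = I₀·10^(L/10) = 10⁻¹² × 10^10.41.

0.0257 W/m²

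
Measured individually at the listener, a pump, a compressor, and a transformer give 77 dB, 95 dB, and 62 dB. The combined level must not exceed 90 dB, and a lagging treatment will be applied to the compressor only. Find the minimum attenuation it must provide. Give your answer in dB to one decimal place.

Fixed contribution from the other sources: Σ 10^(L/10) = 10^(77/10) + 10^(62/10) = 5.170e+07 (77.14 dB).
To meet 90 dB overall, the treated compressor may contribute at most 10^(90/10) − 5.170e+07 = 9.483e+08, i.e. 89.77 dB.
Required insertion loss = 95 − 89.77 = 5.23 dB.

5.2 dB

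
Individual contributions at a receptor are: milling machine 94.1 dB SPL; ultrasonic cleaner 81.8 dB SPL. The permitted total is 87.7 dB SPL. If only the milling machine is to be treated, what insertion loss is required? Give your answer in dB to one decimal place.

7.7 dB

Fixed contribution from the other source: Σ 10^(L/10) = 10^(81.8/10) = 1.514e+08 (81.80 dB SPL).
To meet 87.7 dB SPL overall, the treated milling machine may contribute at most 10^(87.7/10) − 1.514e+08 = 4.375e+08, i.e. 86.41 dB SPL.
Required insertion loss = 94.1 − 86.41 = 7.69 dB.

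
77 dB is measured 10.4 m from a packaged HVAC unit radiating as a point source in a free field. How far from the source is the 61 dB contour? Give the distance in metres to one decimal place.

65.6 m

For a point source L₁ − L₂ = 20·log₁₀(r₂/r₁), so r₂ = r₁·10^((L₁−L₂)/20).
r₂ = 10.4·10^((77−61)/20) = 10.4·10^(16.0/20) = 65.62 m.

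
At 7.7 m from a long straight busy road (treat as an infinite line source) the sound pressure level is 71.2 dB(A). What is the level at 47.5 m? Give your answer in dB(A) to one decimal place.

63.3 dB(A)

For a line source, L₂ = L₁ − 10·log₁₀(r₂/r₁).
L₂ = 71.2 − 10·log₁₀(47.5/7.7) = 71.2 − 7.902 = 63.30 dB(A).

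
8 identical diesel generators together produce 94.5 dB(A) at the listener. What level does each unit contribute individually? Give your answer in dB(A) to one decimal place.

8 equal contributions raise the level by 10·log₁₀ 8 = 9.031 dB, so each unit alone gives 94.5 − 9.031.

85.5 dB(A)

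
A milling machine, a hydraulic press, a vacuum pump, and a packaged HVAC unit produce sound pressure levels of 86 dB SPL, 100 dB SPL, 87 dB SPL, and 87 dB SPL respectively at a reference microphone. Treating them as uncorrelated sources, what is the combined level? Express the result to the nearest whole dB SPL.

Incoherent sources combine by intensity addition: L_total = 10·log₁₀(Σ 10^(L_i/10)).
Σ 10^(L/10) = 10^(86/10) + 10^(100/10) + 10^(87/10) + 10^(87/10) = 1.140e+10.
L_total = 10·log₁₀(1.140e+10) = 100.57 dB SPL.

101 dB SPL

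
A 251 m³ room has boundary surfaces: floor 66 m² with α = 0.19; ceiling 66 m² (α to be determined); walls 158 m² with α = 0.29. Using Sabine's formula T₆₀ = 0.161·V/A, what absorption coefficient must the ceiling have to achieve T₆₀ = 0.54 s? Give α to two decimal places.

Required total absorption A = 0.161·251/0.54 = 74.84 m².
Absorption from the other surfaces = 66·0.19 + 158·0.29 = 58.36 m², so the ceiling must supply 16.48 m² over 66 m².
α = 16.48/66 = 0.250.

0.25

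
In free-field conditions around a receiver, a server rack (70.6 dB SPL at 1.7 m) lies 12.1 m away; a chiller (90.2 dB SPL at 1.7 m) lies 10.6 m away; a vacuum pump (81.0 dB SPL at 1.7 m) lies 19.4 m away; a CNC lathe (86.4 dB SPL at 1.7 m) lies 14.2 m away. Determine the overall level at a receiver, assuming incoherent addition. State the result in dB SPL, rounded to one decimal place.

75.4 dB SPL

Apply inverse-square spreading to bring every level to the receiver, then sum 10^(L/10).
server rack: 70.6 − 20·log₁₀(12.1/1.7) = 70.6 − 17.05 = 53.55 dB SPL.
chiller: 90.2 − 20·log₁₀(10.6/1.7) = 90.2 − 15.90 = 74.30 dB SPL.
vacuum pump: 81.0 − 20·log₁₀(19.4/1.7) = 81.0 − 21.15 = 59.85 dB SPL.
CNC lathe: 86.4 − 20·log₁₀(14.2/1.7) = 86.4 − 18.44 = 67.96 dB SPL.
Σ 10^(L/10) = 3.438e+07 → L_total = 10·log₁₀(3.438e+07) = 75.36 dB SPL.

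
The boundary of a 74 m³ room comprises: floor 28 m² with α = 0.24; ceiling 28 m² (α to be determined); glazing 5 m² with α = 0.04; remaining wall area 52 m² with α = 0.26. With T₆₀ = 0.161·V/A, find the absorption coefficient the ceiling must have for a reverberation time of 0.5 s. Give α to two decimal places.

0.12

A = 0.161·V/T₆₀ = 0.161·74/0.5 = 23.83 m² sabins.
Absorption from the other surfaces = 28·0.24 + 5·0.04 + 52·0.26 = 20.44 m², so the ceiling must supply 3.39 m² over 28 m².
α = 3.39/28 = 0.121.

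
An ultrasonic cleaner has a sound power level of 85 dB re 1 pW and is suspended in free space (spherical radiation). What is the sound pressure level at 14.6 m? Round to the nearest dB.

51 dB

Free-field spherical radiation: L_p = L_w − 10·log₁₀(4π·r²), r = 14.6 m.
4π·r² = 2679 m², 10·log₁₀ of that is 34.279 dB.
L_p = 85 − 34.279 = 50.72 dB.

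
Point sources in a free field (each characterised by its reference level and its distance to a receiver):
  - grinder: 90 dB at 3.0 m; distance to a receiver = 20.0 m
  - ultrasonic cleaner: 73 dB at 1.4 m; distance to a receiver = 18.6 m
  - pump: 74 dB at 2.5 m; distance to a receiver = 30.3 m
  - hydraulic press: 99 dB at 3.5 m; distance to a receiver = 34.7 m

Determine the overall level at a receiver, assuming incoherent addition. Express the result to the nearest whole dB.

Apply inverse-square spreading to bring every level to the receiver, then sum 10^(L/10).
grinder: 90 − 20·log₁₀(20.0/3.0) = 90 − 16.48 = 73.52 dB.
ultrasonic cleaner: 73 − 20·log₁₀(18.6/1.4) = 73 − 22.47 = 50.53 dB.
pump: 74 − 20·log₁₀(30.3/2.5) = 74 − 21.67 = 52.33 dB.
hydraulic press: 99 − 20·log₁₀(34.7/3.5) = 99 − 19.93 = 79.07 dB.
Σ 10^(L/10) = 1.036e+08 → L_total = 10·log₁₀(1.036e+08) = 80.15 dB.

80 dB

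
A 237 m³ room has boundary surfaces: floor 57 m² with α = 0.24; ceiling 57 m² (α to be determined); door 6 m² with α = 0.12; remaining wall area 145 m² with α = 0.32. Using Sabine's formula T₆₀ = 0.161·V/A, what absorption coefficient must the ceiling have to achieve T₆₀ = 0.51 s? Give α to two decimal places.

0.25

From T₆₀ = 0.161·V/A, the target T₆₀ = 0.51 s needs A = 0.161·237/0.51 = 74.82 m².
Absorption from the other surfaces = 57·0.24 + 6·0.12 + 145·0.32 = 60.80 m², so the ceiling must supply 14.02 m² over 57 m².
α = 14.02/57 = 0.246.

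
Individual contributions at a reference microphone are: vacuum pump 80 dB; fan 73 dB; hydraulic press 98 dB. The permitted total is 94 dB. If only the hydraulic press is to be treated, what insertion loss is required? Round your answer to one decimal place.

4.2 dB

Fixed contribution from the other sources: Σ 10^(L/10) = 10^(80/10) + 10^(73/10) = 1.200e+08 (80.79 dB).
The limit corresponds to 10^(94/10) = 2.512e+09; subtracting the fixed part leaves 2.392e+09 for the hydraulic press, i.e. 93.79 dB.
Required insertion loss = 98 − 93.79 = 4.21 dB.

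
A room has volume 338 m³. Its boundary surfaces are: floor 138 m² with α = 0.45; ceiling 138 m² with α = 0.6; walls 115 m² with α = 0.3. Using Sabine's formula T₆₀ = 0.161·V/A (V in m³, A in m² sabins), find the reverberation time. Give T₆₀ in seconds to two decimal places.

Total absorption A = 138·0.45 + 138·0.6 + 115·0.3 = 179.40 m² sabins.
T₆₀ = 0.161 × 338 / 179.40 = 0.303 s.

0.30 s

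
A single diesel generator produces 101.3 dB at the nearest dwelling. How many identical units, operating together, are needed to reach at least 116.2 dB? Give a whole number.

The shortfall is 116.2 − 101.3 = 14.9 dB, and N units add 10·log₁₀ N, so need 10·log₁₀ N ≥ 14.9.
N ≥ 10^(14.9/10) = 30.903, so N = 31.

31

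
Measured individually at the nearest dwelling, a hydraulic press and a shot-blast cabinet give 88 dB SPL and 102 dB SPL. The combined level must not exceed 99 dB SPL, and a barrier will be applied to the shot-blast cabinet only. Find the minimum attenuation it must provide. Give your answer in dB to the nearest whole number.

Fixed contribution from the other source: Σ 10^(L/10) = 10^(88/10) = 6.310e+08 (88.00 dB SPL).
To meet 99 dB SPL overall, the treated shot-blast cabinet may contribute at most 10^(99/10) − 6.310e+08 = 7.312e+09, i.e. 98.64 dB SPL.
Required insertion loss = 102 − 98.64 = 3.36 dB.

3 dB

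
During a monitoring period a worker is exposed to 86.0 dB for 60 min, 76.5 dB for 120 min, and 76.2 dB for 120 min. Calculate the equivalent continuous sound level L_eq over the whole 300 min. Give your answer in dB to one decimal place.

80.6 dB

The energy average is taken in the linear domain: L_eq = 10·log₁₀[(Σ tᵢ·10^(Lᵢ/10))/T], T = 300 min.
Σ tᵢ·10^(Lᵢ/10) = 60·10^(86.0/10) + 120·10^(76.5/10) + 120·10^(76.2/10) = 3.425e+10.
L_eq = 10·log₁₀(3.425e+10/300) = 80.58 dB.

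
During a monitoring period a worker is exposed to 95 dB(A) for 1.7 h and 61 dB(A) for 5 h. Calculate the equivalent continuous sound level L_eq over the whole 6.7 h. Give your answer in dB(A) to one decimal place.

The energy average is taken in the linear domain: L_eq = 10·log₁₀[(Σ tᵢ·10^(Lᵢ/10))/T], T = 6.7 h.
Σ tᵢ·10^(Lᵢ/10) = 1.7·10^(95/10) + 5·10^(61/10) = 5.382e+09.
L_eq = 10·log₁₀(5.382e+09/6.7) = 89.05 dB(A).

89.0 dB(A)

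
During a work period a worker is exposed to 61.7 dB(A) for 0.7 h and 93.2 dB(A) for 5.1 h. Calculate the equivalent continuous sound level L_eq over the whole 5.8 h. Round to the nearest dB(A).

93 dB(A)

Weight each interval's intensity by its duration and average over T = 5.8 h:
Σ tᵢ·10^(Lᵢ/10) = 0.7·10^(61.7/10) + 5.1·10^(93.2/10) = 1.066e+10.
L_eq = 10·log₁₀(1.066e+10/5.8) = 92.64 dB(A).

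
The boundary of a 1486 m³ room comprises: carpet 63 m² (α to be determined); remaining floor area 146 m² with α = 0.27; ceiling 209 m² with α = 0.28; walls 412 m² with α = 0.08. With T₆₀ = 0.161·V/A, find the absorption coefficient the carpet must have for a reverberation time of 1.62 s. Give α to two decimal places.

Required total absorption A = 0.161·1486/1.62 = 147.68 m².
Absorption from the other surfaces = 146·0.27 + 209·0.28 + 412·0.08 = 130.90 m², so the carpet must supply 16.78 m² over 63 m².
α = 16.78/63 = 0.266.

0.27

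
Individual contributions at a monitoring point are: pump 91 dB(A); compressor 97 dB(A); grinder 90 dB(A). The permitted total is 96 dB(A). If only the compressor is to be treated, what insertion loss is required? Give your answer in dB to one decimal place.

4.6 dB

The untreated sources together contribute 10^(91/10) + 10^(90/10) = 2.259e+09, i.e. 93.54 dB(A).
To meet 96 dB(A) overall, the treated compressor may contribute at most 10^(96/10) − 2.259e+09 = 1.722e+09, i.e. 92.36 dB(A).
Required insertion loss = 97 − 92.36 = 4.64 dB.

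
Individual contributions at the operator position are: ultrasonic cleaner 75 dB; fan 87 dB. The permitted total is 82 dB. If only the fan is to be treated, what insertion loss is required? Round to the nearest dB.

6 dB

The untreated sources together contribute 10^(75/10) = 3.162e+07, i.e. 75.00 dB.
To meet 82 dB overall, the treated fan may contribute at most 10^(82/10) − 3.162e+07 = 1.269e+08, i.e. 81.03 dB.
Required insertion loss = 87 − 81.03 = 5.97 dB.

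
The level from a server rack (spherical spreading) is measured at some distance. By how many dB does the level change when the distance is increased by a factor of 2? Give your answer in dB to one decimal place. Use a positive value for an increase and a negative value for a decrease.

With spherical spreading the level changes by −20·log₁₀(r₂/r₁).
ΔL = −20·log₁₀(2) = -6.02 dB.

-6.0 dB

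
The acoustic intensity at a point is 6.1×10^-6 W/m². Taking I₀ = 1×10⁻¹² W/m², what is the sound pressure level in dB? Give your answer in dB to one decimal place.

Dividing by I₀ shifts the exponent by 12: I/I₀ = 6.1×10^6.
L = 10·(0.7853 + 6) = 67.85 dB.

67.9 dB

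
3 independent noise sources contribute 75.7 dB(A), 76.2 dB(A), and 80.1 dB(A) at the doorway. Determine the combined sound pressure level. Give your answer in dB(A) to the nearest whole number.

For uncorrelated sources the intensities add, so convert each level to linear form, sum, and take 10·log₁₀ of the total.
Σ 10^(L/10) = 10^(75.7/10) + 10^(76.2/10) + 10^(80.1/10) = 1.812e+08.
L_total = 10·log₁₀(1.812e+08) = 82.58 dB(A).

83 dB(A)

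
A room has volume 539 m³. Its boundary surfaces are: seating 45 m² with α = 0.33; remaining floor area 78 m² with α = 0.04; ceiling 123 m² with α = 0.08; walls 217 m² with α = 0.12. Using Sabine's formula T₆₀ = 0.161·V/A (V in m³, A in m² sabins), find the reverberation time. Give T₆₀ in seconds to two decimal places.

Total absorption A = 45·0.33 + 78·0.04 + 123·0.08 + 217·0.12 = 53.85 m² sabins.
T₆₀ = 0.161·V/A = 0.161·539/53.85 = 1.611 s.

1.61 s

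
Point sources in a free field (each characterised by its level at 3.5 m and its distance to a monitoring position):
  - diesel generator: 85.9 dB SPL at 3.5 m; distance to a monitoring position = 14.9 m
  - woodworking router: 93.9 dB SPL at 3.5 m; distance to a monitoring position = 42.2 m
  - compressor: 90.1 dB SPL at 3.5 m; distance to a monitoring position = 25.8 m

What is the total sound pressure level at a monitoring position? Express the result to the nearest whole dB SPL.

Propagate each source to the receiver with L = L_ref − 20·log₁₀(r/r_ref), then add intensities.
diesel generator: 85.9 − 20·log₁₀(14.9/3.5) = 85.9 − 12.58 = 73.32 dB SPL.
woodworking router: 93.9 − 20·log₁₀(42.2/3.5) = 93.9 − 21.62 = 72.28 dB SPL.
compressor: 90.1 − 20·log₁₀(25.8/3.5) = 90.1 − 17.35 = 72.75 dB SPL.
Σ 10^(L/10) = 5.718e+07 → L_total = 10·log₁₀(5.718e+07) = 77.57 dB SPL.

78 dB SPL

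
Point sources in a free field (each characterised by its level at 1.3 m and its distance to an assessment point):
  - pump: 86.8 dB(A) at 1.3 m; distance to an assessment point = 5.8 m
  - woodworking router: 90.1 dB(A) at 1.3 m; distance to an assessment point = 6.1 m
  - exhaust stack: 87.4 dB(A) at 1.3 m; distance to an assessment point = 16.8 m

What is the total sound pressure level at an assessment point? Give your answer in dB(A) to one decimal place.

78.7 dB(A)

Propagate each source to the receiver with L = L_ref − 20·log₁₀(r/r_ref), then add intensities.
pump: 86.8 − 20·log₁₀(5.8/1.3) = 86.8 − 12.99 = 73.81 dB(A).
woodworking router: 90.1 − 20·log₁₀(6.1/1.3) = 90.1 − 13.43 = 76.67 dB(A).
exhaust stack: 87.4 − 20·log₁₀(16.8/1.3) = 87.4 − 22.23 = 65.17 dB(A).
Σ 10^(L/10) = 7.381e+07 → L_total = 10·log₁₀(7.381e+07) = 78.68 dB(A).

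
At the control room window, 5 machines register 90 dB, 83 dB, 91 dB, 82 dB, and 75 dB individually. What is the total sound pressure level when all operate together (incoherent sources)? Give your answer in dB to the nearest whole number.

Incoherent sources combine by intensity addition: L_total = 10·log₁₀(Σ 10^(L_i/10)).
Σ 10^(L/10) = 10^(90/10) + 10^(83/10) + 10^(91/10) + 10^(82/10) + 10^(75/10) = 2.649e+09.
L_total = 10·log₁₀(2.649e+09) = 94.23 dB.

94 dB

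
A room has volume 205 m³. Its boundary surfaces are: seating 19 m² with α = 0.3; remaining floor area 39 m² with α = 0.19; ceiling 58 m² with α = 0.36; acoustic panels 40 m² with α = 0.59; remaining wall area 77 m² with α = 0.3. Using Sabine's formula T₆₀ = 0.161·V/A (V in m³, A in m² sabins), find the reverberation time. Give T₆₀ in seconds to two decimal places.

A = Σ Sᵢαᵢ = 19·0.3 + 39·0.19 + 58·0.36 + 40·0.59 + 77·0.3 = 80.69 m².
T₆₀ = 0.161 × 205 / 80.69 = 0.409 s.

0.41 s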